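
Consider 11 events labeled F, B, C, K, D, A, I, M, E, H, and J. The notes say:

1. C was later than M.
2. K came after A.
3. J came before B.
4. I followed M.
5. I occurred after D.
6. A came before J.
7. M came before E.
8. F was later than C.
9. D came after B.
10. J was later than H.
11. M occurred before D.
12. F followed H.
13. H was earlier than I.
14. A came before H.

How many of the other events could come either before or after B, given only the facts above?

Forced before B: A, H, and J; forced after B: D and I.
That leaves C, E, F, K, and M with no forced order relative to B — 5.

5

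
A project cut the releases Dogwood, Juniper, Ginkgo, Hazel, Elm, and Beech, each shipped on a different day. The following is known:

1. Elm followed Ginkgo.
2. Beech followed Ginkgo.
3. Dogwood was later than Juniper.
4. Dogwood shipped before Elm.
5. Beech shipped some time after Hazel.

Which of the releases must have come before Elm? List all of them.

Directly stated before Elm: Dogwood and Ginkgo.
Juniper reaches Elm via Juniper → Dogwood → Elm.

Dogwood, Ginkgo, Juniper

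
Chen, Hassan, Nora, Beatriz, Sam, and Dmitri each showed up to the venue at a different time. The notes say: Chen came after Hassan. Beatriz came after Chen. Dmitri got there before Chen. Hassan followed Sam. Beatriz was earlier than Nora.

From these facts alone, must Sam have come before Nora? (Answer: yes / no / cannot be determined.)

Chain the constraints: Sam → Hassan → Chen → Beatriz → Nora. Each link is directly stated, so Sam comes before Nora.

yes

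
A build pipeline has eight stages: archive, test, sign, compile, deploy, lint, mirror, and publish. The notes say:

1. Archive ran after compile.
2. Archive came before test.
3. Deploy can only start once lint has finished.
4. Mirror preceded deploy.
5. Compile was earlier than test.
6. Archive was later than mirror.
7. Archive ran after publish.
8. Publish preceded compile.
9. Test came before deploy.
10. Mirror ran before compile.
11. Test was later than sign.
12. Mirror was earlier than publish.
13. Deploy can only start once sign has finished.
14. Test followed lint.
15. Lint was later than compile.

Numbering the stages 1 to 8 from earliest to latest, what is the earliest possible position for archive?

4

Compile, mirror, and publish must all come before archive — 3 forced predecessors.
Nothing else is forced ahead of archive, so its earliest slot is position 3 + 1 = 4.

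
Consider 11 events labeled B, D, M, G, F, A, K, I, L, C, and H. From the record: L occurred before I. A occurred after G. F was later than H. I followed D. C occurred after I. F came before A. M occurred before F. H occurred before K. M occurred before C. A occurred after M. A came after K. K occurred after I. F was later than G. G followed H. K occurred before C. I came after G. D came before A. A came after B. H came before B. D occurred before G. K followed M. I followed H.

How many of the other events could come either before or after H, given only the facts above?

3

Forced after H: A, B, C, F, G, I, and K.
That leaves D, L, and M with no forced order relative to H — 3.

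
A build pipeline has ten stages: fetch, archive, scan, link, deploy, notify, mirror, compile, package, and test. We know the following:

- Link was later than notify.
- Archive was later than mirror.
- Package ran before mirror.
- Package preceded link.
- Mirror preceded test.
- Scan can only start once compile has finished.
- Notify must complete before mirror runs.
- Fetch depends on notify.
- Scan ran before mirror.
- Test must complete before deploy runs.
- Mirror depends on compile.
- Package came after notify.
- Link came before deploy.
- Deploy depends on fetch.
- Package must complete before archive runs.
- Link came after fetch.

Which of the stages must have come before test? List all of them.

compile, mirror, notify, package, scan

Directly stated before test: mirror.
Compile reaches test via compile → mirror → test.
Notify reaches test via notify → mirror → test.
Package reaches test via package → mirror → test.
Likewise scan reaches test by chaining the stated constraints.
No chain forces fetch (or any of the others) ahead of test.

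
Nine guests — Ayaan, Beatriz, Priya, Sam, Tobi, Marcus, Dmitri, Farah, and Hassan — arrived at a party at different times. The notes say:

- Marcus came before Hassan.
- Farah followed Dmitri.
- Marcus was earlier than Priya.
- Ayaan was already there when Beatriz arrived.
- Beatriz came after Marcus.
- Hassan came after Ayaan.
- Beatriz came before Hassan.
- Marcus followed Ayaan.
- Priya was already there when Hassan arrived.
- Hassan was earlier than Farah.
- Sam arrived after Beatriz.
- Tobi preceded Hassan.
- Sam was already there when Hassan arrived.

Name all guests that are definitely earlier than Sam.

Ayaan, Beatriz, Marcus

Directly stated before Sam: Beatriz.
Ayaan reaches Sam via Ayaan → Beatriz → Sam.
Marcus reaches Sam via Marcus → Beatriz → Sam.
No chain forces Tobi (or any of the others) ahead of Sam.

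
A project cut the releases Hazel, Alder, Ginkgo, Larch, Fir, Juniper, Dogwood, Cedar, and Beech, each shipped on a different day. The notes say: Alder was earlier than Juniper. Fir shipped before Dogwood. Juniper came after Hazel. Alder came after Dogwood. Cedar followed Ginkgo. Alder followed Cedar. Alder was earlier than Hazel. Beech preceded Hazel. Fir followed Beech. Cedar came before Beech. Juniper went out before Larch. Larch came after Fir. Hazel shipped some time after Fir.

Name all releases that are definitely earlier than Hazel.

Directly stated before Hazel: Alder, Beech, and Fir.
Cedar reaches Hazel via Cedar → Alder → Hazel.
Dogwood reaches Hazel via Dogwood → Alder → Hazel.
Ginkgo reaches Hazel via Ginkgo → Cedar → Alder → Hazel.
No chain forces Larch (or any of the others) ahead of Hazel.

Alder, Beech, Cedar, Dogwood, Fir, Ginkgo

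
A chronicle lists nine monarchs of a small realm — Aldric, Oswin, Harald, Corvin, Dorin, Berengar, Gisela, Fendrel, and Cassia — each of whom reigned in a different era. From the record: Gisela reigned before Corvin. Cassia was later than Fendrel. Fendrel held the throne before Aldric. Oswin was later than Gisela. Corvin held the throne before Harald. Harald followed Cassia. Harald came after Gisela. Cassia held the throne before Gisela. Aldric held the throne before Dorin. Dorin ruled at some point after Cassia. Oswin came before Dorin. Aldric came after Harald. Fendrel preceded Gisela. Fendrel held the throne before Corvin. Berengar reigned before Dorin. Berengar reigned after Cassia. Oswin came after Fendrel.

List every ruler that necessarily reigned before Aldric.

Cassia, Corvin, Fendrel, Gisela, Harald

Directly stated before Aldric: Fendrel and Harald.
Cassia reaches Aldric via Cassia → Harald → Aldric.
Corvin reaches Aldric via Corvin → Harald → Aldric.
Gisela reaches Aldric via Gisela → Harald → Aldric.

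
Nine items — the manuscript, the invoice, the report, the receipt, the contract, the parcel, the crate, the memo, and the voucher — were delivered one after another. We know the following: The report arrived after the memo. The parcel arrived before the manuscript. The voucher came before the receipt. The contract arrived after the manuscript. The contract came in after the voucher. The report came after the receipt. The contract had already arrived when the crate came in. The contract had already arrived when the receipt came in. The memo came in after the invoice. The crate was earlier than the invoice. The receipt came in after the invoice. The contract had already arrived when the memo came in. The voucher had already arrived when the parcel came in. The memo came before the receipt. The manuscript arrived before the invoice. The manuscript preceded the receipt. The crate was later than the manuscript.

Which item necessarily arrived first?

The voucher has a chain of constraints placing it before every other item, so the voucher must be first.

the voucher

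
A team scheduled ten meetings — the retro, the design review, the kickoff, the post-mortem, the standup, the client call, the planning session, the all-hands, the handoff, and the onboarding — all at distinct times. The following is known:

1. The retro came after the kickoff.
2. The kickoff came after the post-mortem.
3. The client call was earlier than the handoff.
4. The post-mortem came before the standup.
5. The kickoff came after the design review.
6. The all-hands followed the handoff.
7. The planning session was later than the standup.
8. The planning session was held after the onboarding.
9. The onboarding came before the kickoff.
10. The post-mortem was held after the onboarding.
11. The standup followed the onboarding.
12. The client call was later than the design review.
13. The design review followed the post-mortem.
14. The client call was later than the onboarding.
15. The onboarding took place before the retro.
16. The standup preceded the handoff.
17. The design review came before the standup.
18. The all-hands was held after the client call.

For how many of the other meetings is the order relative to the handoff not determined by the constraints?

3

Forced before the handoff: the client call, the design review, the onboarding, the post-mortem, and the standup; forced after the handoff: the all-hands.
That leaves the kickoff, the planning session, and the retro with no forced order relative to the handoff — 3.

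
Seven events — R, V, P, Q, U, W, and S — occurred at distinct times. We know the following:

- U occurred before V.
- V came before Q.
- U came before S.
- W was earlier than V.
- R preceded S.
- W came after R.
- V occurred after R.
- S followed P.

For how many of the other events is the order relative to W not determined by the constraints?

Forced before W: R; forced after W: Q and V.
That leaves P, S, and U with no forced order relative to W — 3.

3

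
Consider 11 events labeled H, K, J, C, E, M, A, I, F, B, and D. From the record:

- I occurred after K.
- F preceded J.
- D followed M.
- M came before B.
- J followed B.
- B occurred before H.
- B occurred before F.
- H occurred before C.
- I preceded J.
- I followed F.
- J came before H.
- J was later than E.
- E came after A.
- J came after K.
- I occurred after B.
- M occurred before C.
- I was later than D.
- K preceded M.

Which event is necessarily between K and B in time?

M

Tracing the constraints gives K → M → B, so M sits after K and before B.
No other event is forced both after K and before B.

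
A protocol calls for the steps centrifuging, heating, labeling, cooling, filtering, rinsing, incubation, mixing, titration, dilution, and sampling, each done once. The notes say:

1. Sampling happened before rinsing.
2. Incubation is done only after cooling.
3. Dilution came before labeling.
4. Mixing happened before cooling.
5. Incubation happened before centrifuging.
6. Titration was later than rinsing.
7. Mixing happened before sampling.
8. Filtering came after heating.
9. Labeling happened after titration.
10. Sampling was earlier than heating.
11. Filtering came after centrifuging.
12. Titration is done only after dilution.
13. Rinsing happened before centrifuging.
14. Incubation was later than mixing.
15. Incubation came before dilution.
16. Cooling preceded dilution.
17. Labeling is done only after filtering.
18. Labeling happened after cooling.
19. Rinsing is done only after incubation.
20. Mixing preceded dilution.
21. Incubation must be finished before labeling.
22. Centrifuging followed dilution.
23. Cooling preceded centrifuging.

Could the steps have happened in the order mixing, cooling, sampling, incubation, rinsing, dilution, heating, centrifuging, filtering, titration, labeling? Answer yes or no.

Check each stated constraint against the proposed order — e.g. incubation is ahead of labeling; cooling is ahead of labeling. Every pair is in the required order; nothing is violated.

yes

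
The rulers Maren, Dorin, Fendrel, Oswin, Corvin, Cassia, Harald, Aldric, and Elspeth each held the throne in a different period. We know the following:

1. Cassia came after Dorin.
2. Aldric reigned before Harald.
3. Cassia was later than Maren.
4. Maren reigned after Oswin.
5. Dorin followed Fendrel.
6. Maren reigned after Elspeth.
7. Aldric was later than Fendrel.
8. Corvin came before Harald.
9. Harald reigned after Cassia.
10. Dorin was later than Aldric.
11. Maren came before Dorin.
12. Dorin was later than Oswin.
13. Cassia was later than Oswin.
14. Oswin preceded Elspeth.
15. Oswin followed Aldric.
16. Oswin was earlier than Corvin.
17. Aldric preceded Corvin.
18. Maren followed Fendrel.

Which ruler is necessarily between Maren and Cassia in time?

Dorin

Tracing the constraints gives Maren → Dorin → Cassia, so Dorin sits after Maren and before Cassia.
No other ruler is forced both after Maren and before Cassia.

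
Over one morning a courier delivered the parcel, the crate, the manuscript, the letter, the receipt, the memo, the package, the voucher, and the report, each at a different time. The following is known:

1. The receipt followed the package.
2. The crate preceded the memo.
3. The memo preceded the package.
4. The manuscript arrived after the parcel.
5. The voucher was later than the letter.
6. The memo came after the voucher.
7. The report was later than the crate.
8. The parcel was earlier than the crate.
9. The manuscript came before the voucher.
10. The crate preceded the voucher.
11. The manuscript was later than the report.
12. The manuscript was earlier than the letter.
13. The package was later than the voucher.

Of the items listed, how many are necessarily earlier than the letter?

4

Directly stated before the letter: the manuscript.
The crate reaches the letter via the crate → the report → the manuscript → the letter.
The parcel reaches the letter via the parcel → the manuscript → the letter.
The report reaches the letter via the report → the manuscript → the letter.
That's the crate, the manuscript, the parcel, and the report — 4 in all.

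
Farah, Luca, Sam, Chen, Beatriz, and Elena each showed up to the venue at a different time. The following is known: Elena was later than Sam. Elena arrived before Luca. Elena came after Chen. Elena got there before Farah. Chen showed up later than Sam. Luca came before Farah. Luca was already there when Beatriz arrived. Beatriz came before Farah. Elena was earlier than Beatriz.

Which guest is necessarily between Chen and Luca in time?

Elena

Tracing the constraints gives Chen → Elena → Luca, so Elena sits after Chen and before Luca.
No other guest is forced both after Chen and before Luca.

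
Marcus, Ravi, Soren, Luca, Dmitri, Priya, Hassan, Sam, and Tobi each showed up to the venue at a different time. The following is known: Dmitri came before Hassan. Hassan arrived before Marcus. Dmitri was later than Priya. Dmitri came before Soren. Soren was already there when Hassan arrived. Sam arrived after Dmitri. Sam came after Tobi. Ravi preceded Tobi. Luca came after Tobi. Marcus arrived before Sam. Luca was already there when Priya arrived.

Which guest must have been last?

Every other guest has a chain of constraints placing them before Sam, so Sam is last.

Sam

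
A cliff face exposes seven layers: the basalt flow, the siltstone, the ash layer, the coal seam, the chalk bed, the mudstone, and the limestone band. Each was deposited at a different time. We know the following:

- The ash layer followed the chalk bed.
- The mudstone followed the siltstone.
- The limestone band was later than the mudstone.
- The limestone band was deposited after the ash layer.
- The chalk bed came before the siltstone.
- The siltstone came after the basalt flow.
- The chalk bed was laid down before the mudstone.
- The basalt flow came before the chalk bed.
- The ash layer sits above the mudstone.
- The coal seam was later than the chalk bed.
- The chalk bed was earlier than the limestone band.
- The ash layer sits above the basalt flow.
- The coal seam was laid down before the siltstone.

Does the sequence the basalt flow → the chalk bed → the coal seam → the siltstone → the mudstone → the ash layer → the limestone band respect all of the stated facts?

Check each stated constraint against the proposed order — e.g. the basalt flow is ahead of the ash layer; the chalk bed is ahead of the limestone band. Every pair is in the required order; nothing is violated.

yes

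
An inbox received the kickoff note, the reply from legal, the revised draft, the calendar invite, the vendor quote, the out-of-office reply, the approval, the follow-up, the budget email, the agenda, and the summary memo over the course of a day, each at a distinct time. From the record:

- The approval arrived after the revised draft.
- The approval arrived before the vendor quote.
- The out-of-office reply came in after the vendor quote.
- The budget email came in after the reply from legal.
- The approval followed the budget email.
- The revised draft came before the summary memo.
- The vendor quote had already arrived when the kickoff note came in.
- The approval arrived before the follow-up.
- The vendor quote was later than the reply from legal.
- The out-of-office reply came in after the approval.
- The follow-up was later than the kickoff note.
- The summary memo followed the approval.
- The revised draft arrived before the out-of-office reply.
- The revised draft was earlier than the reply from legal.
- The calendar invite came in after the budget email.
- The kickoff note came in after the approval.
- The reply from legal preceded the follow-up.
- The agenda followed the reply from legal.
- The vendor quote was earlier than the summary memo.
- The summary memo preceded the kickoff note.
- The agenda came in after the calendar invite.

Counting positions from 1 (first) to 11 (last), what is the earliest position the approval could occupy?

The budget email, the reply from legal, and the revised draft must all come before the approval — 3 forced predecessors.
Nothing else is forced ahead of the approval, so its earliest slot is position 3 + 1 = 4.

4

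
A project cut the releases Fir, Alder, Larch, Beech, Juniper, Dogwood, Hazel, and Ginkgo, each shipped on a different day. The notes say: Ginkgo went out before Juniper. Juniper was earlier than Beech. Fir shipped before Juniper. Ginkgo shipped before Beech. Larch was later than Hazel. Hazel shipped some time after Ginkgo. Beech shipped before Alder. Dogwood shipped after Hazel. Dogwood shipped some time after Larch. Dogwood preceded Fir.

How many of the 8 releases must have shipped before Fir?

4

Directly stated before Fir: Dogwood.
Ginkgo reaches Fir via Ginkgo → Hazel → Dogwood → Fir.
Hazel reaches Fir via Hazel → Dogwood → Fir.
Larch reaches Fir via Larch → Dogwood → Fir.
No chain forces Juniper (or any of the others) ahead of Fir.
That's Dogwood, Ginkgo, Hazel, and Larch — 4 in all.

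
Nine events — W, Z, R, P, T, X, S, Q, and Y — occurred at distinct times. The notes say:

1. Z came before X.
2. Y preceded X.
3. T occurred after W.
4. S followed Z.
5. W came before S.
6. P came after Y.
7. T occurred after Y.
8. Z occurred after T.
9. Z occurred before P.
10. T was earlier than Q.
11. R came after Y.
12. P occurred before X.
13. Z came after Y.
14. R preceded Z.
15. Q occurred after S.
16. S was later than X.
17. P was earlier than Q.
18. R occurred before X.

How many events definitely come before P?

Directly stated before P: Y and Z.
R reaches P via R → Z → P.
T reaches P via T → Z → P.
W reaches P via W → T → Z → P.
No chain forces Q (or any of the others) ahead of P.
That's R, T, W, Y, and Z — 5 in all.

5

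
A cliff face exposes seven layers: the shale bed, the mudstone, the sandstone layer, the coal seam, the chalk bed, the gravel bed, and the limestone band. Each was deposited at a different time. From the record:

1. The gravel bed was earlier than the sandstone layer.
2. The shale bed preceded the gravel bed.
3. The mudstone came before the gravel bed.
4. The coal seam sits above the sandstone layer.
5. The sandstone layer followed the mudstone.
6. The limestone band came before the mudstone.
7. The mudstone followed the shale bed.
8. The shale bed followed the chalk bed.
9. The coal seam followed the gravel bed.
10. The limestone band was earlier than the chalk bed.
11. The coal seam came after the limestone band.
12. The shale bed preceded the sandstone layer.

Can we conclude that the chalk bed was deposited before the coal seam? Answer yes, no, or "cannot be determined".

Chain the constraints: the chalk bed → the shale bed → the sandstone layer → the coal seam. Each link is directly stated, so the chalk bed comes before the coal seam.

yes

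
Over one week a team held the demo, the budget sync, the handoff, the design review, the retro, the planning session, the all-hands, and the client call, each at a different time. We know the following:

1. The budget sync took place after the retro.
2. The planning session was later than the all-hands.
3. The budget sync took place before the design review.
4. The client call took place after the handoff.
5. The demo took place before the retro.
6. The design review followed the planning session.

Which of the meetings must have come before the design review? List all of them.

the all-hands, the budget sync, the demo, the planning session, the retro

Directly stated before the design review: the budget sync and the planning session.
The all-hands reaches the design review via the all-hands → the planning session → the design review.
The demo reaches the design review via the demo → the retro → the budget sync → the design review.
The retro reaches the design review via the retro → the budget sync → the design review.
No chain forces the client call (or any of the others) ahead of the design review.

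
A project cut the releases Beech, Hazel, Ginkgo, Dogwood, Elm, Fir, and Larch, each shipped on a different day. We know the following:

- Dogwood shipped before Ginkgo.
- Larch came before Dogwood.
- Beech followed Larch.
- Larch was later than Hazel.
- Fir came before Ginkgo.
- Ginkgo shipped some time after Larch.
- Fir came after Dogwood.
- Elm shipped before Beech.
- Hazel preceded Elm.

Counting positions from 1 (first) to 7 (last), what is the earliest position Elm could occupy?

Hazel must come before Elm — 1 forced predecessor.
Nothing else is forced ahead of Elm, so its earliest slot is position 1 + 1 = 2.

2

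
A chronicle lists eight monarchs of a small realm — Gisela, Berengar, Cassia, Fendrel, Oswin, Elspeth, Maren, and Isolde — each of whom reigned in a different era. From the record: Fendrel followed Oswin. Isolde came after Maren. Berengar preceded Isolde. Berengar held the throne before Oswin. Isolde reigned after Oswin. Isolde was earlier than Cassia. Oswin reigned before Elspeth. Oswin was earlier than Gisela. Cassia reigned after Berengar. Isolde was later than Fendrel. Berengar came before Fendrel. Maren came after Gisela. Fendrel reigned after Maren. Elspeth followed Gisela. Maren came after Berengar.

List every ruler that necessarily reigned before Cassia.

Directly stated before Cassia: Berengar and Isolde.
Fendrel reaches Cassia via Fendrel → Isolde → Cassia.
Gisela reaches Cassia via Gisela → Maren → Isolde → Cassia.
Maren reaches Cassia via Maren → Isolde → Cassia.
Likewise Oswin reaches Cassia by chaining the stated constraints.
No chain forces Elspeth ahead of Cassia.

Berengar, Fendrel, Gisela, Isolde, Maren, Oswin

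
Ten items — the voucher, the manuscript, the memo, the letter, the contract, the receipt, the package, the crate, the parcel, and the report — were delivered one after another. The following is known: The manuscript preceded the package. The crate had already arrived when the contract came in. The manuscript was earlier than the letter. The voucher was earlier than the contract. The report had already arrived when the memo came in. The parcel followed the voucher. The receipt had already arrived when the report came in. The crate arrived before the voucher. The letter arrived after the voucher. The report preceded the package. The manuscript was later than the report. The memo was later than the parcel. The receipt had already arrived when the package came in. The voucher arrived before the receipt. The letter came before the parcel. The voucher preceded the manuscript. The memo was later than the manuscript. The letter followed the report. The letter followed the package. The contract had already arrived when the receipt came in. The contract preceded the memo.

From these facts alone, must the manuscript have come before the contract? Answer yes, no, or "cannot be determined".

no

Tracing the constraints gives the contract → the receipt → the report → the manuscript, so the contract must come before the manuscript.
That means the manuscript cannot be before the contract.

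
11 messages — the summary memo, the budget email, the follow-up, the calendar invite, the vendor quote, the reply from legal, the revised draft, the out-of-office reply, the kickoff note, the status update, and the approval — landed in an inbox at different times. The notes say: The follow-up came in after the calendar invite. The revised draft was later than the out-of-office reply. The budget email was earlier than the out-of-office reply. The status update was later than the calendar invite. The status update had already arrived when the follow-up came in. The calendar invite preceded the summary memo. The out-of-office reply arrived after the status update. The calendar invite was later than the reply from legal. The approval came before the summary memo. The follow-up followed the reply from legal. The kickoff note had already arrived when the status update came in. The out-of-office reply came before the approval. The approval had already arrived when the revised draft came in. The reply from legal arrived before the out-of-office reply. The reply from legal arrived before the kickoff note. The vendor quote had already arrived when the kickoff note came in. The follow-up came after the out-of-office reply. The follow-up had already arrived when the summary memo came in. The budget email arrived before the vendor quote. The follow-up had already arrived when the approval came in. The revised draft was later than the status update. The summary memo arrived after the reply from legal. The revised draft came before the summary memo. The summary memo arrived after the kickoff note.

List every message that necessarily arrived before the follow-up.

Directly stated before the follow-up: the calendar invite, the out-of-office reply, the reply from legal, and the status update.
The budget email reaches the follow-up via the budget email → the out-of-office reply → the follow-up.
The kickoff note reaches the follow-up via the kickoff note → the status update → the follow-up.
The vendor quote reaches the follow-up via the vendor quote → the kickoff note → the status update → the follow-up.

the budget email, the calendar invite, the kickoff note, the out-of-office reply, the reply from legal, the status update, the vendor quote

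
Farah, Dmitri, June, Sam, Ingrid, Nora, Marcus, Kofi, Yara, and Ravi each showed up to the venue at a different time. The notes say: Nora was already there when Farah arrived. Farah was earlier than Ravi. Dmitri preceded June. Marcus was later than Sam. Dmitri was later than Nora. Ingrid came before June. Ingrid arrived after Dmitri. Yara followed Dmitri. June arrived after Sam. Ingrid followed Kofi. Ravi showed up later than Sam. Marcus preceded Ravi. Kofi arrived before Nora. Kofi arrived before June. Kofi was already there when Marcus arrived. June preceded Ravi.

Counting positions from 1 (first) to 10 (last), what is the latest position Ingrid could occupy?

8

Ingrid must come before June and Ravi — 2 guests forced after them.
Everything else can be placed before Ingrid in some valid order, so Ingrid can sit as late as position 10 − 2 = 8.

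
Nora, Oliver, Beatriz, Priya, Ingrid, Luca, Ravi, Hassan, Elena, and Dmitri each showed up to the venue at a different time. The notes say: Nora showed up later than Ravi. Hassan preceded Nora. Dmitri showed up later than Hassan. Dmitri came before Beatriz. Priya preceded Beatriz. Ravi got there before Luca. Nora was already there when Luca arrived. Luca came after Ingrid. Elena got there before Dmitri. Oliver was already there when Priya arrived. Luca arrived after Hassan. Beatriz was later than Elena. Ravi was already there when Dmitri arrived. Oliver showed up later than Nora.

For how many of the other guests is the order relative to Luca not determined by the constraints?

Forced before Luca: Hassan, Ingrid, Nora, and Ravi.
That leaves Beatriz, Dmitri, Elena, Oliver, and Priya with no forced order relative to Luca — 5.

5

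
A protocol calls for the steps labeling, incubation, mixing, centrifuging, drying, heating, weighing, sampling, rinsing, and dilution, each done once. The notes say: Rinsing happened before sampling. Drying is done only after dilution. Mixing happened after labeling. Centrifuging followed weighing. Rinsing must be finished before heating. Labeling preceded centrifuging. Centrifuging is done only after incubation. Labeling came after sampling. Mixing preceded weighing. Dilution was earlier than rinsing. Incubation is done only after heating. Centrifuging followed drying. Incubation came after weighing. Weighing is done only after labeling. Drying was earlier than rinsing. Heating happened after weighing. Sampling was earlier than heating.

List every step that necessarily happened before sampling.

Directly stated before sampling: rinsing.
Dilution reaches sampling via dilution → rinsing → sampling.
Drying reaches sampling via drying → rinsing → sampling.
No chain forces centrifuging (or any of the others) ahead of sampling.

dilution, drying, rinsing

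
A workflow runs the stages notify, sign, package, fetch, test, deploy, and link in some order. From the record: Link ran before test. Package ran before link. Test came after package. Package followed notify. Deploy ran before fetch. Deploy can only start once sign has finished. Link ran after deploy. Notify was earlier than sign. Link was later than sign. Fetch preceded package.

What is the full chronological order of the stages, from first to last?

notify, sign, deploy, fetch, package, link, test

The constraints fix every adjacent pair, so only one ordering works:
notify → sign → deploy → fetch → package → link → test.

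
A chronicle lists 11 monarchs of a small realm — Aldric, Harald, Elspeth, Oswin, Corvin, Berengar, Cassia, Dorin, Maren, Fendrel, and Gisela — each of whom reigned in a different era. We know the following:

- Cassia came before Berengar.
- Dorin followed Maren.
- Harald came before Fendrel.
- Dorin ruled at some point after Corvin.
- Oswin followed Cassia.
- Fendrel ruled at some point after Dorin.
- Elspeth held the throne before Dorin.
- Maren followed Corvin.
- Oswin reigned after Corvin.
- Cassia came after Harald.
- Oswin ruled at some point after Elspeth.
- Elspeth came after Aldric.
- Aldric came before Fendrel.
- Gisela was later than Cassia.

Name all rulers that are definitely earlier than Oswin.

Directly stated before Oswin: Cassia, Corvin, and Elspeth.
Aldric reaches Oswin via Aldric → Elspeth → Oswin.
Harald reaches Oswin via Harald → Cassia → Oswin.

Aldric, Cassia, Corvin, Elspeth, Harald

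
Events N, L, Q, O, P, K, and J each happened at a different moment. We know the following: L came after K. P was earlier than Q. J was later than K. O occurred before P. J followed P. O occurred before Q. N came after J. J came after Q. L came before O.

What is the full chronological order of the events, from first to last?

K, L, O, P, Q, J, N

The constraints fix every adjacent pair, so only one ordering works:
K → L → O → P → Q → J → N.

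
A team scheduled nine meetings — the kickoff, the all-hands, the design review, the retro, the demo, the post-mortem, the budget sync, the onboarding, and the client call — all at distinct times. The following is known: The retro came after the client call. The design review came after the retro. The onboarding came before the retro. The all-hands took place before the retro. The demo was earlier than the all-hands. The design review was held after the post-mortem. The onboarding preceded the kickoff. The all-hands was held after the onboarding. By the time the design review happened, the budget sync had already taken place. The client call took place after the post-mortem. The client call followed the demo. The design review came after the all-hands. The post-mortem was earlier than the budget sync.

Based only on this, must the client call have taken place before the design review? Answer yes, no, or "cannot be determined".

Chain the constraints: the client call → the retro → the design review. Each link is directly stated, so the client call comes before the design review.

yes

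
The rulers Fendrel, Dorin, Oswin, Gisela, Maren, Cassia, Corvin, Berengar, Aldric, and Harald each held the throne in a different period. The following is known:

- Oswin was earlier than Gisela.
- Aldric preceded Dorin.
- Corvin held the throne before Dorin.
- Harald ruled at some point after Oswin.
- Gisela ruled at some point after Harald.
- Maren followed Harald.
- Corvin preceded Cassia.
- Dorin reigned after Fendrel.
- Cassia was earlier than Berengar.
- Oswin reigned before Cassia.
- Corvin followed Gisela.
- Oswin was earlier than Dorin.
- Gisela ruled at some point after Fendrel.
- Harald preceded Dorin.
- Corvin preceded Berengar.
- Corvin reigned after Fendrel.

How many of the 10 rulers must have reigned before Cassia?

5

Directly stated before Cassia: Corvin and Oswin.
Fendrel reaches Cassia via Fendrel → Corvin → Cassia.
Gisela reaches Cassia via Gisela → Corvin → Cassia.
Harald reaches Cassia via Harald → Gisela → Corvin → Cassia.
No chain forces Aldric (or any of the others) ahead of Cassia.
That's Corvin, Fendrel, Gisela, Harald, and Oswin — 5 in all.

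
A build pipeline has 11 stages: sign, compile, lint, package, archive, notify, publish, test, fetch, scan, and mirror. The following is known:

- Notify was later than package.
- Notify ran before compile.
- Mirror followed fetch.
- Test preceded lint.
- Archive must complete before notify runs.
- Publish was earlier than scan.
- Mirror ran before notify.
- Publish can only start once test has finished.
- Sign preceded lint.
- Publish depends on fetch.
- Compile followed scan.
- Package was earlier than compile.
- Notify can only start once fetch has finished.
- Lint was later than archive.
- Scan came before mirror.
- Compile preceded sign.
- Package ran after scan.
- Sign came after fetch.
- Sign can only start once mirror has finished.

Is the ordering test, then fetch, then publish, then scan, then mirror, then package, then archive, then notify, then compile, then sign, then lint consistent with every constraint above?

yes

Check each stated constraint against the proposed order — e.g. fetch is ahead of sign; test is ahead of lint. Every pair is in the required order; nothing is violated.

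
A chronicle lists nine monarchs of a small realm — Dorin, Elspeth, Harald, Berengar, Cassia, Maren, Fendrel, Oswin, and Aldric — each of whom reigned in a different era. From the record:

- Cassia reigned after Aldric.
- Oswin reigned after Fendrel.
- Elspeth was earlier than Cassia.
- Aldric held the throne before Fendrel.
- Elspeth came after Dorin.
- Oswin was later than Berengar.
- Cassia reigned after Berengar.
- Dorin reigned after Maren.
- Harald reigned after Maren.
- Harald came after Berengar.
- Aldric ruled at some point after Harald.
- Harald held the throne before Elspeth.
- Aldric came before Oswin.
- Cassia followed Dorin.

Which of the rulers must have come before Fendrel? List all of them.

Aldric, Berengar, Harald, Maren

Directly stated before Fendrel: Aldric.
Berengar reaches Fendrel via Berengar → Harald → Aldric → Fendrel.
Harald reaches Fendrel via Harald → Aldric → Fendrel.
Maren reaches Fendrel via Maren → Harald → Aldric → Fendrel.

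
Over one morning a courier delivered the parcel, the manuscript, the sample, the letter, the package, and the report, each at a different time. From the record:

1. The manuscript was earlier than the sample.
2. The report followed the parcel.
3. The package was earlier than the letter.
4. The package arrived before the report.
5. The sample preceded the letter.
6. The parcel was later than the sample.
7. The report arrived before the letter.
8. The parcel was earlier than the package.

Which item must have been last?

Every other item has a chain of constraints placing it before the letter, so the letter is last.

the letter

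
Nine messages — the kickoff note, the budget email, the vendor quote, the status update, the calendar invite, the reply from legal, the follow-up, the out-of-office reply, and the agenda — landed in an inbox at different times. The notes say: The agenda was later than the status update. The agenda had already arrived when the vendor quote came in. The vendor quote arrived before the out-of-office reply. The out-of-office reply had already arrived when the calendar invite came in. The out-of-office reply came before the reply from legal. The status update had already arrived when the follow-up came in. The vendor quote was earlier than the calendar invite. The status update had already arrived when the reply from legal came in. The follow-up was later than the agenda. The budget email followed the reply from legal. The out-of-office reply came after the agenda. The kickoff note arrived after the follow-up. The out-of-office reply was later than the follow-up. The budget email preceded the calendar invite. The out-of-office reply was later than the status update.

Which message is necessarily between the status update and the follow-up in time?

Tracing the constraints gives the status update → the agenda → the follow-up, so the agenda sits after the status update and before the follow-up.
No other message is forced both after the status update and before the follow-up.

the agenda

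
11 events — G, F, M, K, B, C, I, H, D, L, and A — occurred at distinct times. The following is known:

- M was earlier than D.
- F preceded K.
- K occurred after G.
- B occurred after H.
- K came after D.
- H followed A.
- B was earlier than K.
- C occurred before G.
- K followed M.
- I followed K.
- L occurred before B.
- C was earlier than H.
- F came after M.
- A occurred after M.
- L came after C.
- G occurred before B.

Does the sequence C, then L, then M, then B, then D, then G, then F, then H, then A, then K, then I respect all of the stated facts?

The constraints require H before B, but in the proposed sequence B appears ahead of H. That one violation is enough.

no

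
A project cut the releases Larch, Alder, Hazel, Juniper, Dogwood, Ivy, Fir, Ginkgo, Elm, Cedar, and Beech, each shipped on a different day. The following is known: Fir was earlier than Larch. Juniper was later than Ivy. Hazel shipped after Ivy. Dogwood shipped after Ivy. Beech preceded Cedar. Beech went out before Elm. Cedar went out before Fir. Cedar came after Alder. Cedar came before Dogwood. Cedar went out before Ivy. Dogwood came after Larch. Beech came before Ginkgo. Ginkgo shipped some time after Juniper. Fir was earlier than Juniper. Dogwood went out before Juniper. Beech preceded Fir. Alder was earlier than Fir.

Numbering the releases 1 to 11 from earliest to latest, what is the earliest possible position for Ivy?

Alder, Beech, and Cedar must all come before Ivy — 3 forced predecessors.
Nothing else is forced ahead of Ivy, so its earliest slot is position 3 + 1 = 4.

4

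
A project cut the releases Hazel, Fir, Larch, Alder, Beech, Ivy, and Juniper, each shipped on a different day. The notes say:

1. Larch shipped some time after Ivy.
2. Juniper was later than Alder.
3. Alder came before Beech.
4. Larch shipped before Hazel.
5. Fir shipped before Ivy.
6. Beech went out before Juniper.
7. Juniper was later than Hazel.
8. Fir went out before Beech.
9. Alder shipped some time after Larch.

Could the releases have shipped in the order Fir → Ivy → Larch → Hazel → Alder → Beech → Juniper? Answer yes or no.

yes

Check each stated constraint against the proposed order — e.g. Hazel is ahead of Juniper; Fir is ahead of Beech. Every pair is in the required order; nothing is violated.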